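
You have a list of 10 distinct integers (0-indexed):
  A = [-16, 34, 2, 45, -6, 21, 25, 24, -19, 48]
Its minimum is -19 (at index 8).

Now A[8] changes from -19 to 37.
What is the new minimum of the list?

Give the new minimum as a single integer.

Answer: -16

Derivation:
Old min = -19 (at index 8)
Change: A[8] -19 -> 37
Changed element WAS the min. Need to check: is 37 still <= all others?
  Min of remaining elements: -16
  New min = min(37, -16) = -16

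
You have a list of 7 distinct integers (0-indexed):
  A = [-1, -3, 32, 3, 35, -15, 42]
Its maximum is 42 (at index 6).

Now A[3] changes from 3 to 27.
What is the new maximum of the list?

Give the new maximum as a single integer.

Old max = 42 (at index 6)
Change: A[3] 3 -> 27
Changed element was NOT the old max.
  New max = max(old_max, new_val) = max(42, 27) = 42

Answer: 42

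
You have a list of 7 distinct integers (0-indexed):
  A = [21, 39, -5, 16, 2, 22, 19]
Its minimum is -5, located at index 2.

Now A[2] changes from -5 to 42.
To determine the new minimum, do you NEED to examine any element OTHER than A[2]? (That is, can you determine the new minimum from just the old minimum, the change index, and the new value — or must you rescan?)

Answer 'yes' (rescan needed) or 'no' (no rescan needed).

Answer: yes

Derivation:
Old min = -5 at index 2
Change at index 2: -5 -> 42
Index 2 WAS the min and new value 42 > old min -5. Must rescan other elements to find the new min.
Needs rescan: yes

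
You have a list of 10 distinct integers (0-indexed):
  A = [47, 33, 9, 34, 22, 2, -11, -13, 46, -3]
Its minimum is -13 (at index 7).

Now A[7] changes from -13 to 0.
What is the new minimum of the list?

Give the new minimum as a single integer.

Answer: -11

Derivation:
Old min = -13 (at index 7)
Change: A[7] -13 -> 0
Changed element WAS the min. Need to check: is 0 still <= all others?
  Min of remaining elements: -11
  New min = min(0, -11) = -11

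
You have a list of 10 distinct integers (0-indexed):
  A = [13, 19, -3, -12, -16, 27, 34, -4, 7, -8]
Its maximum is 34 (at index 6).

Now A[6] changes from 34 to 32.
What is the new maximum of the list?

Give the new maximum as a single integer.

Answer: 32

Derivation:
Old max = 34 (at index 6)
Change: A[6] 34 -> 32
Changed element WAS the max -> may need rescan.
  Max of remaining elements: 27
  New max = max(32, 27) = 32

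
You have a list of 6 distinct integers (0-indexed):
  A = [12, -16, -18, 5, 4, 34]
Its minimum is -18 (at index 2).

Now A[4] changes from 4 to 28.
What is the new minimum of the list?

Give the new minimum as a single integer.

Old min = -18 (at index 2)
Change: A[4] 4 -> 28
Changed element was NOT the old min.
  New min = min(old_min, new_val) = min(-18, 28) = -18

Answer: -18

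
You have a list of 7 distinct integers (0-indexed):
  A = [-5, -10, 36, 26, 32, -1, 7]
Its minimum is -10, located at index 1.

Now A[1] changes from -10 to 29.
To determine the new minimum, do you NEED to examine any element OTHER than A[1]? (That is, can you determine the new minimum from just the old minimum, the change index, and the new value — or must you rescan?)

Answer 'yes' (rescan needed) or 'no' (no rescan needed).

Old min = -10 at index 1
Change at index 1: -10 -> 29
Index 1 WAS the min and new value 29 > old min -10. Must rescan other elements to find the new min.
Needs rescan: yes

Answer: yes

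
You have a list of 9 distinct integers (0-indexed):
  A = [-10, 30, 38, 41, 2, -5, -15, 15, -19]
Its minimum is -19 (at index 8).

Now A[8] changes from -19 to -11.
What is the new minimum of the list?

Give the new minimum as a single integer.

Answer: -15

Derivation:
Old min = -19 (at index 8)
Change: A[8] -19 -> -11
Changed element WAS the min. Need to check: is -11 still <= all others?
  Min of remaining elements: -15
  New min = min(-11, -15) = -15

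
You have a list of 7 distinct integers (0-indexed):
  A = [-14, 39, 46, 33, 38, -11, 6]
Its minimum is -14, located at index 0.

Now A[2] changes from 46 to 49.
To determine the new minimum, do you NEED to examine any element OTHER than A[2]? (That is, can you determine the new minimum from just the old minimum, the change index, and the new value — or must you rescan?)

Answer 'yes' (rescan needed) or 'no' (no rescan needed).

Answer: no

Derivation:
Old min = -14 at index 0
Change at index 2: 46 -> 49
Index 2 was NOT the min. New min = min(-14, 49). No rescan of other elements needed.
Needs rescan: no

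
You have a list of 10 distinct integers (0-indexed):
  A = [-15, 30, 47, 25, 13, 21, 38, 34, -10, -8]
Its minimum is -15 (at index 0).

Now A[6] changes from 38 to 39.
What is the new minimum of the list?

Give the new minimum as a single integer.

Old min = -15 (at index 0)
Change: A[6] 38 -> 39
Changed element was NOT the old min.
  New min = min(old_min, new_val) = min(-15, 39) = -15

Answer: -15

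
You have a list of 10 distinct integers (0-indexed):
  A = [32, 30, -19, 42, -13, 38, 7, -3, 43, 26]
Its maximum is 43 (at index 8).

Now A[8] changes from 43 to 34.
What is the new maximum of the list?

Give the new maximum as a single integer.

Old max = 43 (at index 8)
Change: A[8] 43 -> 34
Changed element WAS the max -> may need rescan.
  Max of remaining elements: 42
  New max = max(34, 42) = 42

Answer: 42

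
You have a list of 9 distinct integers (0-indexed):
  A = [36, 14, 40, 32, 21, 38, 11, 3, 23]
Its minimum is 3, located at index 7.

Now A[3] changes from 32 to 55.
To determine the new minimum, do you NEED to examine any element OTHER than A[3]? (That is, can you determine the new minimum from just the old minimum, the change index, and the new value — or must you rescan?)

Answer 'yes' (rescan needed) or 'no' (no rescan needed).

Old min = 3 at index 7
Change at index 3: 32 -> 55
Index 3 was NOT the min. New min = min(3, 55). No rescan of other elements needed.
Needs rescan: no

Answer: no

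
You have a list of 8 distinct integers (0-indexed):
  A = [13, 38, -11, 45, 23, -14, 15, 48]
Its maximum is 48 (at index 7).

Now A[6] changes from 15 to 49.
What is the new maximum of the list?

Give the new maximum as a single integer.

Old max = 48 (at index 7)
Change: A[6] 15 -> 49
Changed element was NOT the old max.
  New max = max(old_max, new_val) = max(48, 49) = 49

Answer: 49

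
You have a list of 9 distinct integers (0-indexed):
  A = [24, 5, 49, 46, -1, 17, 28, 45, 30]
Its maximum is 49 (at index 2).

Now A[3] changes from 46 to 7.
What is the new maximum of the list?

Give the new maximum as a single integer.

Answer: 49

Derivation:
Old max = 49 (at index 2)
Change: A[3] 46 -> 7
Changed element was NOT the old max.
  New max = max(old_max, new_val) = max(49, 7) = 49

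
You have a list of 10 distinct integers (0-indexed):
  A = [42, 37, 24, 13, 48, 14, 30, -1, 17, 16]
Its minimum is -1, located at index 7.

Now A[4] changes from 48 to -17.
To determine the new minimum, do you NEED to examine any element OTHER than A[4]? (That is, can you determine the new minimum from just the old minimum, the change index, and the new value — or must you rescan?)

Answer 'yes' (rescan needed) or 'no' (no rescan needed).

Answer: no

Derivation:
Old min = -1 at index 7
Change at index 4: 48 -> -17
Index 4 was NOT the min. New min = min(-1, -17). No rescan of other elements needed.
Needs rescan: no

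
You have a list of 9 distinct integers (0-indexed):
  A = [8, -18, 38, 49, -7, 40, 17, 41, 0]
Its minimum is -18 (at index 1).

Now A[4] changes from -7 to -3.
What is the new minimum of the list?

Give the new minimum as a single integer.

Old min = -18 (at index 1)
Change: A[4] -7 -> -3
Changed element was NOT the old min.
  New min = min(old_min, new_val) = min(-18, -3) = -18

Answer: -18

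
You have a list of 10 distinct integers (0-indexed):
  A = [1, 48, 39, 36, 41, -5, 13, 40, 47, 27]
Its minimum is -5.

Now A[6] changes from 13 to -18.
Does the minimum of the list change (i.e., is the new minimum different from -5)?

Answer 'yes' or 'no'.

Old min = -5
Change: A[6] 13 -> -18
Changed element was NOT the min; min changes only if -18 < -5.
New min = -18; changed? yes

Answer: yes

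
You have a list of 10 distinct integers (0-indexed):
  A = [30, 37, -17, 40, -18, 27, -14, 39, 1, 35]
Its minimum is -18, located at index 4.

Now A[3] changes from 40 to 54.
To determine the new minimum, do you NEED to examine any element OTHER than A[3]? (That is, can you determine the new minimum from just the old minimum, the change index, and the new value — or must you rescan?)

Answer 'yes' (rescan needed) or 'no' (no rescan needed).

Answer: no

Derivation:
Old min = -18 at index 4
Change at index 3: 40 -> 54
Index 3 was NOT the min. New min = min(-18, 54). No rescan of other elements needed.
Needs rescan: no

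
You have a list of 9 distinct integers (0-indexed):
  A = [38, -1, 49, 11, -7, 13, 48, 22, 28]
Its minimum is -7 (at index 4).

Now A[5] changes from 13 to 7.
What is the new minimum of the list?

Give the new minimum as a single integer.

Answer: -7

Derivation:
Old min = -7 (at index 4)
Change: A[5] 13 -> 7
Changed element was NOT the old min.
  New min = min(old_min, new_val) = min(-7, 7) = -7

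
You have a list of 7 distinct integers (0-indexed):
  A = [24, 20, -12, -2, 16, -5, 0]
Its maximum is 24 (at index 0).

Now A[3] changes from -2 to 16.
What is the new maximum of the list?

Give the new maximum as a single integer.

Old max = 24 (at index 0)
Change: A[3] -2 -> 16
Changed element was NOT the old max.
  New max = max(old_max, new_val) = max(24, 16) = 24

Answer: 24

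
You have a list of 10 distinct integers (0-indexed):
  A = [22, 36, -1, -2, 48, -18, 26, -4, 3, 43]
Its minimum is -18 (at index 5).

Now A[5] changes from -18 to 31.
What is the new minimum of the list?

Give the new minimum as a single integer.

Answer: -4

Derivation:
Old min = -18 (at index 5)
Change: A[5] -18 -> 31
Changed element WAS the min. Need to check: is 31 still <= all others?
  Min of remaining elements: -4
  New min = min(31, -4) = -4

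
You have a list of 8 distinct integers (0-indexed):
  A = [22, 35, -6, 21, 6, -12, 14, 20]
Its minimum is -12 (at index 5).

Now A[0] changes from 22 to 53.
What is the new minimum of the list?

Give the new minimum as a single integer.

Old min = -12 (at index 5)
Change: A[0] 22 -> 53
Changed element was NOT the old min.
  New min = min(old_min, new_val) = min(-12, 53) = -12

Answer: -12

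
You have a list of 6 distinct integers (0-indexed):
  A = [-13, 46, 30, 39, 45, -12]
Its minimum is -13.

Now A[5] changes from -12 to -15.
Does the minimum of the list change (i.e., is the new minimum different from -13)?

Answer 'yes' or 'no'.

Old min = -13
Change: A[5] -12 -> -15
Changed element was NOT the min; min changes only if -15 < -13.
New min = -15; changed? yes

Answer: yes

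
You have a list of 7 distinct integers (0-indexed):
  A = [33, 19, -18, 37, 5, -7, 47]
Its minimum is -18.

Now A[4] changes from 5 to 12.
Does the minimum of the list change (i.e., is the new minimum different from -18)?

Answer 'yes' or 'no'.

Answer: no

Derivation:
Old min = -18
Change: A[4] 5 -> 12
Changed element was NOT the min; min changes only if 12 < -18.
New min = -18; changed? no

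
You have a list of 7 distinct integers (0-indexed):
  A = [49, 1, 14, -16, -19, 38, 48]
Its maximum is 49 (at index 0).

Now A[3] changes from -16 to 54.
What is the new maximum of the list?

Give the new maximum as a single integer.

Answer: 54

Derivation:
Old max = 49 (at index 0)
Change: A[3] -16 -> 54
Changed element was NOT the old max.
  New max = max(old_max, new_val) = max(49, 54) = 54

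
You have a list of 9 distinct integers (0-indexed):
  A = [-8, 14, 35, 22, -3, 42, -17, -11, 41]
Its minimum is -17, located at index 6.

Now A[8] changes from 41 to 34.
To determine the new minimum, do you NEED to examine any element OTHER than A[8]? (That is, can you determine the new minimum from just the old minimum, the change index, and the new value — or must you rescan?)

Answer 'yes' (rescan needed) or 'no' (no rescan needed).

Old min = -17 at index 6
Change at index 8: 41 -> 34
Index 8 was NOT the min. New min = min(-17, 34). No rescan of other elements needed.
Needs rescan: no

Answer: no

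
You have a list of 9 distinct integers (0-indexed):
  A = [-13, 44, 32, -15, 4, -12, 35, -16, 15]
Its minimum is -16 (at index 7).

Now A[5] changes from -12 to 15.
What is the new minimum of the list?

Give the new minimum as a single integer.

Old min = -16 (at index 7)
Change: A[5] -12 -> 15
Changed element was NOT the old min.
  New min = min(old_min, new_val) = min(-16, 15) = -16

Answer: -16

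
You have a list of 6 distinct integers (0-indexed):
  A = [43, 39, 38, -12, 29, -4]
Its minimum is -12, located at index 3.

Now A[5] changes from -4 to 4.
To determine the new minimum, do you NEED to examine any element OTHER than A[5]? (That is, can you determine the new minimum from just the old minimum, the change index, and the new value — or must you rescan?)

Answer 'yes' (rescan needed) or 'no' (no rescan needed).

Answer: no

Derivation:
Old min = -12 at index 3
Change at index 5: -4 -> 4
Index 5 was NOT the min. New min = min(-12, 4). No rescan of other elements needed.
Needs rescan: no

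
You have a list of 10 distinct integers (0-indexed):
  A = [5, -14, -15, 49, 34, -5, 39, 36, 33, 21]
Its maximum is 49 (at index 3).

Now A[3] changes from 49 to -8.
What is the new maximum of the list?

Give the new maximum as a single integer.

Old max = 49 (at index 3)
Change: A[3] 49 -> -8
Changed element WAS the max -> may need rescan.
  Max of remaining elements: 39
  New max = max(-8, 39) = 39

Answer: 39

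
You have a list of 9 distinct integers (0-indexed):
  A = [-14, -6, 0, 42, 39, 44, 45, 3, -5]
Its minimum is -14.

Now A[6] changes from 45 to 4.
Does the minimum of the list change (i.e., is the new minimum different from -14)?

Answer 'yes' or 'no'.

Answer: no

Derivation:
Old min = -14
Change: A[6] 45 -> 4
Changed element was NOT the min; min changes only if 4 < -14.
New min = -14; changed? no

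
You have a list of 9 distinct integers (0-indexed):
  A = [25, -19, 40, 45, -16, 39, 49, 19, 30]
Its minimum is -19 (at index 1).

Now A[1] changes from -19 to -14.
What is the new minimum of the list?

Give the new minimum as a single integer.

Answer: -16

Derivation:
Old min = -19 (at index 1)
Change: A[1] -19 -> -14
Changed element WAS the min. Need to check: is -14 still <= all others?
  Min of remaining elements: -16
  New min = min(-14, -16) = -16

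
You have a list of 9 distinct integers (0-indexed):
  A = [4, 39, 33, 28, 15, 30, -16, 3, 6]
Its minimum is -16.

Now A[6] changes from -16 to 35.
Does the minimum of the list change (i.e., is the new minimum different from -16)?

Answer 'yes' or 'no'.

Old min = -16
Change: A[6] -16 -> 35
Changed element was the min; new min must be rechecked.
New min = 3; changed? yes

Answer: yes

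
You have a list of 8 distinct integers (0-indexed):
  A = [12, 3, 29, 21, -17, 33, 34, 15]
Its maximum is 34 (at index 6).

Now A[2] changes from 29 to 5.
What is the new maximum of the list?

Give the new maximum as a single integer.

Answer: 34

Derivation:
Old max = 34 (at index 6)
Change: A[2] 29 -> 5
Changed element was NOT the old max.
  New max = max(old_max, new_val) = max(34, 5) = 34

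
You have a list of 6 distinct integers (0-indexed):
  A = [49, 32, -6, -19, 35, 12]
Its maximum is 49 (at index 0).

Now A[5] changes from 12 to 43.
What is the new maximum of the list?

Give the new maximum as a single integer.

Answer: 49

Derivation:
Old max = 49 (at index 0)
Change: A[5] 12 -> 43
Changed element was NOT the old max.
  New max = max(old_max, new_val) = max(49, 43) = 49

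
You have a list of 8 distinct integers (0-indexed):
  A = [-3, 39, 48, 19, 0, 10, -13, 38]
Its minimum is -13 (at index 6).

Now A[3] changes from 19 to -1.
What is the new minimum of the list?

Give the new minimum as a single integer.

Old min = -13 (at index 6)
Change: A[3] 19 -> -1
Changed element was NOT the old min.
  New min = min(old_min, new_val) = min(-13, -1) = -13

Answer: -13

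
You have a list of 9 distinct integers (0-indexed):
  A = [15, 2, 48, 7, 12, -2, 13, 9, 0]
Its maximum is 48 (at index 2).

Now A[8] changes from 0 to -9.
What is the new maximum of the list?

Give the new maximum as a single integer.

Answer: 48

Derivation:
Old max = 48 (at index 2)
Change: A[8] 0 -> -9
Changed element was NOT the old max.
  New max = max(old_max, new_val) = max(48, -9) = 48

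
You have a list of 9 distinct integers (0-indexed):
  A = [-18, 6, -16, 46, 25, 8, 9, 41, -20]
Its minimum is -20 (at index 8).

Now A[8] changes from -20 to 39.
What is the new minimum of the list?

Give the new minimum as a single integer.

Answer: -18

Derivation:
Old min = -20 (at index 8)
Change: A[8] -20 -> 39
Changed element WAS the min. Need to check: is 39 still <= all others?
  Min of remaining elements: -18
  New min = min(39, -18) = -18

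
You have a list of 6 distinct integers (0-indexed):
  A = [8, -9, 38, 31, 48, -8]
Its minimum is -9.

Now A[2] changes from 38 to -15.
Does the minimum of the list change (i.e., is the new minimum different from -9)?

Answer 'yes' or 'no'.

Old min = -9
Change: A[2] 38 -> -15
Changed element was NOT the min; min changes only if -15 < -9.
New min = -15; changed? yes

Answer: yes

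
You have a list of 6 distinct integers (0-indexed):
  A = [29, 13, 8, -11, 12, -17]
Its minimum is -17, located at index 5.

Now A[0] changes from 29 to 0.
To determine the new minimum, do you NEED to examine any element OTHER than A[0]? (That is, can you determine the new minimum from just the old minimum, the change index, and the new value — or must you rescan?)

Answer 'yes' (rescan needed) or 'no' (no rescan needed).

Old min = -17 at index 5
Change at index 0: 29 -> 0
Index 0 was NOT the min. New min = min(-17, 0). No rescan of other elements needed.
Needs rescan: no

Answer: no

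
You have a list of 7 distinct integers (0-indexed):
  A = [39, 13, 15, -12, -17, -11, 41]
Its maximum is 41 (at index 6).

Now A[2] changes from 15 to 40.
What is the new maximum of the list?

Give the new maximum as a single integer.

Old max = 41 (at index 6)
Change: A[2] 15 -> 40
Changed element was NOT the old max.
  New max = max(old_max, new_val) = max(41, 40) = 41

Answer: 41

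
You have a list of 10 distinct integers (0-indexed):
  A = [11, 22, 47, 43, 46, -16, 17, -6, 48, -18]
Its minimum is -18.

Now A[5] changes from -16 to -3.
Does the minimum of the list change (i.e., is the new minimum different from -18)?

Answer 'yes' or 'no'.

Answer: no

Derivation:
Old min = -18
Change: A[5] -16 -> -3
Changed element was NOT the min; min changes only if -3 < -18.
New min = -18; changed? no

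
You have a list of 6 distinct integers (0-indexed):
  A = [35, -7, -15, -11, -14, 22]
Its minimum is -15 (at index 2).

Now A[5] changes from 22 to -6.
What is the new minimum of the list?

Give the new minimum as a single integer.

Answer: -15

Derivation:
Old min = -15 (at index 2)
Change: A[5] 22 -> -6
Changed element was NOT the old min.
  New min = min(old_min, new_val) = min(-15, -6) = -15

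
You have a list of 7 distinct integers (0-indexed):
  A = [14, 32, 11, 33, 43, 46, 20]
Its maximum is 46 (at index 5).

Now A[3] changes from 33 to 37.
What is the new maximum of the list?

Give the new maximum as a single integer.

Answer: 46

Derivation:
Old max = 46 (at index 5)
Change: A[3] 33 -> 37
Changed element was NOT the old max.
  New max = max(old_max, new_val) = max(46, 37) = 46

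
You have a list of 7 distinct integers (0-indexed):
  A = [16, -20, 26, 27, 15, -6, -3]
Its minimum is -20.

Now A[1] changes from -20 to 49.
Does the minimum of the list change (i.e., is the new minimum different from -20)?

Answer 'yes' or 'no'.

Answer: yes

Derivation:
Old min = -20
Change: A[1] -20 -> 49
Changed element was the min; new min must be rechecked.
New min = -6; changed? yes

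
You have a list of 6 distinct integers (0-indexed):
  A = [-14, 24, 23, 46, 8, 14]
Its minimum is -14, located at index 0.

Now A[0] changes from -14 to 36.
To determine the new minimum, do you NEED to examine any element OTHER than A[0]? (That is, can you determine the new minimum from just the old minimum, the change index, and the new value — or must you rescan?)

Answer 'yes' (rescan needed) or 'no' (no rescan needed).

Answer: yes

Derivation:
Old min = -14 at index 0
Change at index 0: -14 -> 36
Index 0 WAS the min and new value 36 > old min -14. Must rescan other elements to find the new min.
Needs rescan: yes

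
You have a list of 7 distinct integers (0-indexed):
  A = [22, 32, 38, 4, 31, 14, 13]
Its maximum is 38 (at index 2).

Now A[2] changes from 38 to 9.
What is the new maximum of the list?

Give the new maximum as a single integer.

Old max = 38 (at index 2)
Change: A[2] 38 -> 9
Changed element WAS the max -> may need rescan.
  Max of remaining elements: 32
  New max = max(9, 32) = 32

Answer: 32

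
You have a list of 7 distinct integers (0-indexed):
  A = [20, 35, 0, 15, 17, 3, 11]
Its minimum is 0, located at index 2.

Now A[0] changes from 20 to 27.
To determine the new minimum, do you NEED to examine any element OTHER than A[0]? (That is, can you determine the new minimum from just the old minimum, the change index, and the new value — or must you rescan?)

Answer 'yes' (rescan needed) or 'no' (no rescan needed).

Old min = 0 at index 2
Change at index 0: 20 -> 27
Index 0 was NOT the min. New min = min(0, 27). No rescan of other elements needed.
Needs rescan: no

Answer: no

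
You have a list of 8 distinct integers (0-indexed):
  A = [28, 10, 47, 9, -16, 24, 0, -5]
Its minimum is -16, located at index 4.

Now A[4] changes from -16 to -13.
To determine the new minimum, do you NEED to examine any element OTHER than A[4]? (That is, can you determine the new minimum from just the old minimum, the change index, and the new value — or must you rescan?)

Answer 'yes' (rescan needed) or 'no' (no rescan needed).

Old min = -16 at index 4
Change at index 4: -16 -> -13
Index 4 WAS the min and new value -13 > old min -16. Must rescan other elements to find the new min.
Needs rescan: yes

Answer: yes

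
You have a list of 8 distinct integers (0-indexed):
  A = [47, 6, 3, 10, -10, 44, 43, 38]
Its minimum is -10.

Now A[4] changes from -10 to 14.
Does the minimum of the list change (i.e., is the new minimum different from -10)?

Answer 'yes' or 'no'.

Old min = -10
Change: A[4] -10 -> 14
Changed element was the min; new min must be rechecked.
New min = 3; changed? yes

Answer: yes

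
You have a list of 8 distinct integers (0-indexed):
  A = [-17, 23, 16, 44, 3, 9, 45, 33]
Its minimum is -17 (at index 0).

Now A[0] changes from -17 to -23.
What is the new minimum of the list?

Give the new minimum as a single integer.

Old min = -17 (at index 0)
Change: A[0] -17 -> -23
Changed element WAS the min. Need to check: is -23 still <= all others?
  Min of remaining elements: 3
  New min = min(-23, 3) = -23

Answer: -23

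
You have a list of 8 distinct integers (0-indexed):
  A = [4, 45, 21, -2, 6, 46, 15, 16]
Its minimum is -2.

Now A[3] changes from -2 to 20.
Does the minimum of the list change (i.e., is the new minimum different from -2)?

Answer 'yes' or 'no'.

Answer: yes

Derivation:
Old min = -2
Change: A[3] -2 -> 20
Changed element was the min; new min must be rechecked.
New min = 4; changed? yes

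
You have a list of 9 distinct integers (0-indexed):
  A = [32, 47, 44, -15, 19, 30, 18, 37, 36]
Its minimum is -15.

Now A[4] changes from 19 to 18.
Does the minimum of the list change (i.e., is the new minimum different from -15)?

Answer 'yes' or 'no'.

Old min = -15
Change: A[4] 19 -> 18
Changed element was NOT the min; min changes only if 18 < -15.
New min = -15; changed? no

Answer: no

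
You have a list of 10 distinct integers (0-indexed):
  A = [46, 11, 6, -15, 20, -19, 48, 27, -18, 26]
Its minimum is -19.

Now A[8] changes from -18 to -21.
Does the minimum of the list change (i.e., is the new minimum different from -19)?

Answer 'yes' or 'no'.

Answer: yes

Derivation:
Old min = -19
Change: A[8] -18 -> -21
Changed element was NOT the min; min changes only if -21 < -19.
New min = -21; changed? yes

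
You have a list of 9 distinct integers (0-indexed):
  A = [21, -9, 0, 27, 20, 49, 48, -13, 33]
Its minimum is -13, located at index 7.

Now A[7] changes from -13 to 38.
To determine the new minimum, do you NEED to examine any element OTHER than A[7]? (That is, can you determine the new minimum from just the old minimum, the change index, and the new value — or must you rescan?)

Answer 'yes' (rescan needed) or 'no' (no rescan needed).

Old min = -13 at index 7
Change at index 7: -13 -> 38
Index 7 WAS the min and new value 38 > old min -13. Must rescan other elements to find the new min.
Needs rescan: yes

Answer: yes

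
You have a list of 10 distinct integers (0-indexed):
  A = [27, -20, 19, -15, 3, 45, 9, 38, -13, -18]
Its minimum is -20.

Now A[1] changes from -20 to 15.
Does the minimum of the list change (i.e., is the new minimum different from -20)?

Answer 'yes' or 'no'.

Old min = -20
Change: A[1] -20 -> 15
Changed element was the min; new min must be rechecked.
New min = -18; changed? yes

Answer: yes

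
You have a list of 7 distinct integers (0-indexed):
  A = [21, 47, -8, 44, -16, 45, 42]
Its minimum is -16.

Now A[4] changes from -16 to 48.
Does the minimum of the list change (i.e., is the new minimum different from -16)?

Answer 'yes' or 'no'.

Answer: yes

Derivation:
Old min = -16
Change: A[4] -16 -> 48
Changed element was the min; new min must be rechecked.
New min = -8; changed? yes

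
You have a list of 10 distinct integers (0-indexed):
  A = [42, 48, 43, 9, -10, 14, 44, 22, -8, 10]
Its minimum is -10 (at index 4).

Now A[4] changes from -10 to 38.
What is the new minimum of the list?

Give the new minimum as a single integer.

Old min = -10 (at index 4)
Change: A[4] -10 -> 38
Changed element WAS the min. Need to check: is 38 still <= all others?
  Min of remaining elements: -8
  New min = min(38, -8) = -8

Answer: -8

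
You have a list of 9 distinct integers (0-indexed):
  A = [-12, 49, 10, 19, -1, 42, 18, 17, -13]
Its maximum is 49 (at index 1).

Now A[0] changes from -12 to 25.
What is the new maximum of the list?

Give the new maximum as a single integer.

Answer: 49

Derivation:
Old max = 49 (at index 1)
Change: A[0] -12 -> 25
Changed element was NOT the old max.
  New max = max(old_max, new_val) = max(49, 25) = 49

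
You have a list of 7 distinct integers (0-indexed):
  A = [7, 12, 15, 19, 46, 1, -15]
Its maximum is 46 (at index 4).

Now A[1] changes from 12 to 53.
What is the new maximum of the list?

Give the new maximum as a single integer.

Answer: 53

Derivation:
Old max = 46 (at index 4)
Change: A[1] 12 -> 53
Changed element was NOT the old max.
  New max = max(old_max, new_val) = max(46, 53) = 53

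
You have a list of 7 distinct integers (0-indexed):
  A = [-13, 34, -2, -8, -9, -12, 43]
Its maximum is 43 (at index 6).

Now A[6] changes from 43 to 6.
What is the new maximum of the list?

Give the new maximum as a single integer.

Old max = 43 (at index 6)
Change: A[6] 43 -> 6
Changed element WAS the max -> may need rescan.
  Max of remaining elements: 34
  New max = max(6, 34) = 34

Answer: 34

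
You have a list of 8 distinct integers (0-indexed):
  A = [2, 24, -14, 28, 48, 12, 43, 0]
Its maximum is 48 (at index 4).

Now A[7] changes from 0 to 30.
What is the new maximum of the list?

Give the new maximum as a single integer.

Answer: 48

Derivation:
Old max = 48 (at index 4)
Change: A[7] 0 -> 30
Changed element was NOT the old max.
  New max = max(old_max, new_val) = max(48, 30) = 48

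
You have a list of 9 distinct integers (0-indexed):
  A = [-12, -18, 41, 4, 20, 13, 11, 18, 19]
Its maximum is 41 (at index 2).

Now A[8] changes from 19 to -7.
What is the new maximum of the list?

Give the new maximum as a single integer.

Old max = 41 (at index 2)
Change: A[8] 19 -> -7
Changed element was NOT the old max.
  New max = max(old_max, new_val) = max(41, -7) = 41

Answer: 41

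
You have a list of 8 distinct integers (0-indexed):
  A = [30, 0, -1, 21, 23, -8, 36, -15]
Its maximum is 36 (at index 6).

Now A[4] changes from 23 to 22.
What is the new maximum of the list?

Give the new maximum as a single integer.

Old max = 36 (at index 6)
Change: A[4] 23 -> 22
Changed element was NOT the old max.
  New max = max(old_max, new_val) = max(36, 22) = 36

Answer: 36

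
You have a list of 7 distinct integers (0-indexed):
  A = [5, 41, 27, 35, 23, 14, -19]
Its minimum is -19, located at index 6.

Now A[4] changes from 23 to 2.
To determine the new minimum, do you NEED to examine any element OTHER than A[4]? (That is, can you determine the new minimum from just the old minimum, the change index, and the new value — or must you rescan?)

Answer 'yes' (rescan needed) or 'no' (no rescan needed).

Old min = -19 at index 6
Change at index 4: 23 -> 2
Index 4 was NOT the min. New min = min(-19, 2). No rescan of other elements needed.
Needs rescan: no

Answer: no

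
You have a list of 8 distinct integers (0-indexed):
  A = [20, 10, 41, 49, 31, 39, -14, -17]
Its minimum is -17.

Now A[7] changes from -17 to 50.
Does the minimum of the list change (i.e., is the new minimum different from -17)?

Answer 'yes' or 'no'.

Answer: yes

Derivation:
Old min = -17
Change: A[7] -17 -> 50
Changed element was the min; new min must be rechecked.
New min = -14; changed? yes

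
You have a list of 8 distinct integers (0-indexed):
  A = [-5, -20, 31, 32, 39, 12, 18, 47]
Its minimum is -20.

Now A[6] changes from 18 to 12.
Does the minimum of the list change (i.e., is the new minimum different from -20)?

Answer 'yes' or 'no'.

Answer: no

Derivation:
Old min = -20
Change: A[6] 18 -> 12
Changed element was NOT the min; min changes only if 12 < -20.
New min = -20; changed? no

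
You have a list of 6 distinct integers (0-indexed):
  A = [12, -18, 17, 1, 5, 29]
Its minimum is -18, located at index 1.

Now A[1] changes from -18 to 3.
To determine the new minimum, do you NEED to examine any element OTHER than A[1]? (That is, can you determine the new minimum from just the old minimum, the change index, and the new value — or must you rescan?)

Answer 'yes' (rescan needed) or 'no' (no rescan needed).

Answer: yes

Derivation:
Old min = -18 at index 1
Change at index 1: -18 -> 3
Index 1 WAS the min and new value 3 > old min -18. Must rescan other elements to find the new min.
Needs rescan: yes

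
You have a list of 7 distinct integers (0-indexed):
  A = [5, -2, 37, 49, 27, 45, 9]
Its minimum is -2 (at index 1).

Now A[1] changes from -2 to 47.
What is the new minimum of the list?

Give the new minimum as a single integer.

Answer: 5

Derivation:
Old min = -2 (at index 1)
Change: A[1] -2 -> 47
Changed element WAS the min. Need to check: is 47 still <= all others?
  Min of remaining elements: 5
  New min = min(47, 5) = 5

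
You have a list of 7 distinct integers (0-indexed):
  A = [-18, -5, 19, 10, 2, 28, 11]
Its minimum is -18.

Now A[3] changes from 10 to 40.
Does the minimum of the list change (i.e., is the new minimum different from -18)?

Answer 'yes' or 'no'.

Old min = -18
Change: A[3] 10 -> 40
Changed element was NOT the min; min changes only if 40 < -18.
New min = -18; changed? no

Answer: no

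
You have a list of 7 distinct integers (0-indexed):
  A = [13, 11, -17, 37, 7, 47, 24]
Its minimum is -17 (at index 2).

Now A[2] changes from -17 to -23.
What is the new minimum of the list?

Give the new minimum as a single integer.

Old min = -17 (at index 2)
Change: A[2] -17 -> -23
Changed element WAS the min. Need to check: is -23 still <= all others?
  Min of remaining elements: 7
  New min = min(-23, 7) = -23

Answer: -23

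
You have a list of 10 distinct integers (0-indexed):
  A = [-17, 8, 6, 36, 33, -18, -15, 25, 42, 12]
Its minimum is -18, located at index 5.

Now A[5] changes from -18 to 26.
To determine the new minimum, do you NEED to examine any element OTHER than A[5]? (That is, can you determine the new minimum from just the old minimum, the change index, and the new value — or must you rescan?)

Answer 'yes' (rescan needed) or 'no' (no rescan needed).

Old min = -18 at index 5
Change at index 5: -18 -> 26
Index 5 WAS the min and new value 26 > old min -18. Must rescan other elements to find the new min.
Needs rescan: yes

Answer: yes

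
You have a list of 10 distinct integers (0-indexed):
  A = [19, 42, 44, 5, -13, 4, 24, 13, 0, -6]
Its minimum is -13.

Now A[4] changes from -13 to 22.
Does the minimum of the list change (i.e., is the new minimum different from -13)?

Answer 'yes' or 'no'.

Answer: yes

Derivation:
Old min = -13
Change: A[4] -13 -> 22
Changed element was the min; new min must be rechecked.
New min = -6; changed? yes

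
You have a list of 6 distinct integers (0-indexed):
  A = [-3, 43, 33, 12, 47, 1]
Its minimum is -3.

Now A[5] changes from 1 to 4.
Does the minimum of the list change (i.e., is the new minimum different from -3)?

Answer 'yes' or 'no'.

Answer: no

Derivation:
Old min = -3
Change: A[5] 1 -> 4
Changed element was NOT the min; min changes only if 4 < -3.
New min = -3; changed? no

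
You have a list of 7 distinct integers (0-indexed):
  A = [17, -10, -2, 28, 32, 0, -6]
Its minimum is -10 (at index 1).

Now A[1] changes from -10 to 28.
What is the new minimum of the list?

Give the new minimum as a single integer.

Answer: -6

Derivation:
Old min = -10 (at index 1)
Change: A[1] -10 -> 28
Changed element WAS the min. Need to check: is 28 still <= all others?
  Min of remaining elements: -6
  New min = min(28, -6) = -6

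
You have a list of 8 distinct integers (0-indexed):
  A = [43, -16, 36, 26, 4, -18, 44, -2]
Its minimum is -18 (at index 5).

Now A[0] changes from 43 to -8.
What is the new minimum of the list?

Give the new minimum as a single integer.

Old min = -18 (at index 5)
Change: A[0] 43 -> -8
Changed element was NOT the old min.
  New min = min(old_min, new_val) = min(-18, -8) = -18

Answer: -18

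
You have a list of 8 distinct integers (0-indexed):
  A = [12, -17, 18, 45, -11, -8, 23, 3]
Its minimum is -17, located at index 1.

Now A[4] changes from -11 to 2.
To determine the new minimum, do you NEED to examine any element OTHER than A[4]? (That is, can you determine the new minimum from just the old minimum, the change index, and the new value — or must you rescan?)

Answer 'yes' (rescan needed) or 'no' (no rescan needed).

Old min = -17 at index 1
Change at index 4: -11 -> 2
Index 4 was NOT the min. New min = min(-17, 2). No rescan of other elements needed.
Needs rescan: no

Answer: no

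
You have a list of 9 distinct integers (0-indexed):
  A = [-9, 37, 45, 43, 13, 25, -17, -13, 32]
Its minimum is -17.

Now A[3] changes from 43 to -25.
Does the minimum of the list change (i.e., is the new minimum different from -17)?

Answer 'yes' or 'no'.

Answer: yes

Derivation:
Old min = -17
Change: A[3] 43 -> -25
Changed element was NOT the min; min changes only if -25 < -17.
New min = -25; changed? yes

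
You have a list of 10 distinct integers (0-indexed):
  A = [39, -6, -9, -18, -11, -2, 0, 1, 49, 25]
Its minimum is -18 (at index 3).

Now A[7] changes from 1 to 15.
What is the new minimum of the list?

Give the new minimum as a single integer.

Old min = -18 (at index 3)
Change: A[7] 1 -> 15
Changed element was NOT the old min.
  New min = min(old_min, new_val) = min(-18, 15) = -18

Answer: -18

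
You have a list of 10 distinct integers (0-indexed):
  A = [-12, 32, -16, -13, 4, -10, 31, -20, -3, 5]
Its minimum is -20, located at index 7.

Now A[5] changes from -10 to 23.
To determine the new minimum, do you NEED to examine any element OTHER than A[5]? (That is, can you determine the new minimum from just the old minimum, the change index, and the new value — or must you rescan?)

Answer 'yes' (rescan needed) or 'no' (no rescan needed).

Old min = -20 at index 7
Change at index 5: -10 -> 23
Index 5 was NOT the min. New min = min(-20, 23). No rescan of other elements needed.
Needs rescan: no

Answer: no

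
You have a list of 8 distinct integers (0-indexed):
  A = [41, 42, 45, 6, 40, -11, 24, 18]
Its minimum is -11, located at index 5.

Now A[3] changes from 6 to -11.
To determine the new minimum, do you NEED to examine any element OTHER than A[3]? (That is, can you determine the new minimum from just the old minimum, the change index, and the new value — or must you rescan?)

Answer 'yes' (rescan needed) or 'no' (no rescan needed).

Answer: no

Derivation:
Old min = -11 at index 5
Change at index 3: 6 -> -11
Index 3 was NOT the min. New min = min(-11, -11). No rescan of other elements needed.
Needs rescan: no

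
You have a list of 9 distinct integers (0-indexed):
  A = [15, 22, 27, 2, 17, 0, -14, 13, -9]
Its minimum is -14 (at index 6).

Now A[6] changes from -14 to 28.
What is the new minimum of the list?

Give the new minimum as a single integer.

Old min = -14 (at index 6)
Change: A[6] -14 -> 28
Changed element WAS the min. Need to check: is 28 still <= all others?
  Min of remaining elements: -9
  New min = min(28, -9) = -9

Answer: -9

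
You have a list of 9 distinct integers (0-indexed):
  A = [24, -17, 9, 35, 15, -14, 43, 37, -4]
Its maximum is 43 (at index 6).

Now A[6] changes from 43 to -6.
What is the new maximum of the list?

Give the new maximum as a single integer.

Answer: 37

Derivation:
Old max = 43 (at index 6)
Change: A[6] 43 -> -6
Changed element WAS the max -> may need rescan.
  Max of remaining elements: 37
  New max = max(-6, 37) = 37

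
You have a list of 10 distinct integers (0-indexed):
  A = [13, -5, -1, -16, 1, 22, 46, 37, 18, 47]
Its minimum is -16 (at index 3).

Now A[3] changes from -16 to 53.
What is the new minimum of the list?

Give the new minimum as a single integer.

Old min = -16 (at index 3)
Change: A[3] -16 -> 53
Changed element WAS the min. Need to check: is 53 still <= all others?
  Min of remaining elements: -5
  New min = min(53, -5) = -5

Answer: -5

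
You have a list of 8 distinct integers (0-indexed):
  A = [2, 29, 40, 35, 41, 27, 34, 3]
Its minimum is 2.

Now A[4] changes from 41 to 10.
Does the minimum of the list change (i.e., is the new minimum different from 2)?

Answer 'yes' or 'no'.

Answer: no

Derivation:
Old min = 2
Change: A[4] 41 -> 10
Changed element was NOT the min; min changes only if 10 < 2.
New min = 2; changed? no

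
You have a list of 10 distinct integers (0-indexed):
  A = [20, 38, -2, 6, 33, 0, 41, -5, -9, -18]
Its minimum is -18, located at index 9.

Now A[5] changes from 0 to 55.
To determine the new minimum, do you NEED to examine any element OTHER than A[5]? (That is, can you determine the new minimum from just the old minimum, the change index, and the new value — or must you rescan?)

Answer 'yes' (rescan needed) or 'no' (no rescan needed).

Answer: no

Derivation:
Old min = -18 at index 9
Change at index 5: 0 -> 55
Index 5 was NOT the min. New min = min(-18, 55). No rescan of other elements needed.
Needs rescan: no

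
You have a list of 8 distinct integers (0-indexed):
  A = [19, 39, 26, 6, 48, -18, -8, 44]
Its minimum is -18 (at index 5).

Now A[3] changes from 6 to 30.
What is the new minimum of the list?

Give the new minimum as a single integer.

Answer: -18

Derivation:
Old min = -18 (at index 5)
Change: A[3] 6 -> 30
Changed element was NOT the old min.
  New min = min(old_min, new_val) = min(-18, 30) = -18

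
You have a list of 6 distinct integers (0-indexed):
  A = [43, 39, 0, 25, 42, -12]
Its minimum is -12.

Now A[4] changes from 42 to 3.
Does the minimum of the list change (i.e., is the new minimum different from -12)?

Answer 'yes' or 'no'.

Old min = -12
Change: A[4] 42 -> 3
Changed element was NOT the min; min changes only if 3 < -12.
New min = -12; changed? no

Answer: no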